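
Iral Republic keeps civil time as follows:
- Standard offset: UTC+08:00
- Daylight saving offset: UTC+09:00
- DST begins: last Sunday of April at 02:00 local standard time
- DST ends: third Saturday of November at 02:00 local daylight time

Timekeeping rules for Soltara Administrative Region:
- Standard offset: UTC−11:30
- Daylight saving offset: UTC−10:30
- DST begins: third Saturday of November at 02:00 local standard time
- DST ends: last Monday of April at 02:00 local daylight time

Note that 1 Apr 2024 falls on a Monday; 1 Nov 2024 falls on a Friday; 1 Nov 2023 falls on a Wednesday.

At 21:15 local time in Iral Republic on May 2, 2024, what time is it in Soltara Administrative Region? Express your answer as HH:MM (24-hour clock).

00:45

1 April 2024 is a Monday, so Sundays fall on 7, 14, 21, 28; the last is April 28.
1 November 2024 is a Friday, so the first Saturday is November 2 and the third is November 16.
May 2, 2024 falls between 28 April and 16 November, so daylight saving is in effect and Iral Republic is at UTC+09:00.
21:15 Iral Republic − 9h = 12:15 UTC.
1 November 2023 is a Wednesday, so the first Saturday is November 4 and the third is November 18.
1 April 2024 is a Monday, so Mondays fall on 1, 8, 15, 22, 29; the last is April 29.
At the standard offset (UTC−11:30), 12:15 UTC − 11h30m = 00:45 Soltara Administrative Region standard time.
The standard-time date in Soltara Administrative Region, May 2, 2024, does not fall between 18 November 2023 and 29 April 2024, so daylight saving is not in effect and Soltara Administrative Region is at UTC−11:30.
12:15 UTC − 11h30m = 00:45 Soltara Administrative Region.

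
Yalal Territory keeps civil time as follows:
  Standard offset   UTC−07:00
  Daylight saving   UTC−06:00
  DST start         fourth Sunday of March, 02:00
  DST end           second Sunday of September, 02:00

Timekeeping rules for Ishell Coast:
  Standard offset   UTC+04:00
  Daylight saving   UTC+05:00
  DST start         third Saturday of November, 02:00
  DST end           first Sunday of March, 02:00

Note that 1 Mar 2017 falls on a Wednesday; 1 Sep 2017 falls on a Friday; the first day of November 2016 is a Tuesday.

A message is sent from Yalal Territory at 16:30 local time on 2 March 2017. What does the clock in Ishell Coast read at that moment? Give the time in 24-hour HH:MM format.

1 March 2017 is a Wednesday, so the first Sunday is March 5 and the fourth is March 26.
1 September 2017 is a Friday, so the first Sunday is September 3 and the second is September 10.
Daylight saving runs 26 March – 10 September; 2 March 2017 is outside that window, so Yalal Territory is on standard time at UTC−07:00.
16:30 Yalal Territory + 7h = 23:30 UTC.
1 November 2016 is a Tuesday, so the first Saturday is November 5 and the third is November 19.
1 March 2017 is a Wednesday, so the first Sunday is March 5.
At the standard offset (UTC+04:00), 23:30 UTC + 4h = 03:30 Ishell Coast standard time (rolling into the next day, 3 March 2017).
Daylight saving runs 19 November 2016 – 5 March 2017; the standard-time date in Ishell Coast, 3 March 2017, is inside that window, so Ishell Coast is at UTC+05:00.
23:30 UTC + 5h = 04:30 Ishell Coast (rolling into the next day, 3 March 2017).

04:30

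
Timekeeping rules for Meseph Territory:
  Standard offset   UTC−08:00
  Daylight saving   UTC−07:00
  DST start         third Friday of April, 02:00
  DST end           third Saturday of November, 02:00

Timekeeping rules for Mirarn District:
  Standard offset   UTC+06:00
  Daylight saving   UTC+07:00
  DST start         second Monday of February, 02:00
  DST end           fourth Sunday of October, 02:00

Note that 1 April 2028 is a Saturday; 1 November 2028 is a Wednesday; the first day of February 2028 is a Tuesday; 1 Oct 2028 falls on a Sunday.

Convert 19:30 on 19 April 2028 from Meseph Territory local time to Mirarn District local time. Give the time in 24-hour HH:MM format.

1 April 2028 is a Saturday, so the first Friday is April 7 and the third is April 21.
1 November 2028 is a Wednesday, so the first Saturday is November 4 and the third is November 18.
Daylight saving runs 21 April – 18 November; 19 April 2028 is outside that window, so Meseph Territory is on standard time at UTC−08:00.
19:30 Meseph Territory + 8h = 03:30 UTC (rolling into the next day, 20 April 2028).
1 February 2028 is a Tuesday, so the first Monday is February 7 and the second is February 14.
1 October 2028 is a Sunday, so the first Sunday is October 1 and the fourth is October 22.
At the standard offset (UTC+06:00), 03:30 UTC + 6h = 09:30 Mirarn District standard time.
The standard-time date in Mirarn District, 20 April 2028, lies within the daylight-saving period (14 February – 22 October), so Mirarn District is on daylight time, UTC+07:00.
03:30 UTC + 7h = 10:30 Mirarn District.

10:30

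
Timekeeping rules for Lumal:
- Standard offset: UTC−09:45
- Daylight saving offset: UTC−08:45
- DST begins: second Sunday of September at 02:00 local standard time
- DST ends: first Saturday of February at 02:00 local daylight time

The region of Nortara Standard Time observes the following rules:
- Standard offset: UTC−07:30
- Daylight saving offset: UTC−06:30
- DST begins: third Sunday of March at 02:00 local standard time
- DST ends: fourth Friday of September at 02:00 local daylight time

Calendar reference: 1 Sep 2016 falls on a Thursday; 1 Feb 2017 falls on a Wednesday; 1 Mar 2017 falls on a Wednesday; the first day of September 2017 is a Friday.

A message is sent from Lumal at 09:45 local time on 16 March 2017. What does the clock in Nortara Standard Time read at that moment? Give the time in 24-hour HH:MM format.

1 September 2016 is a Thursday, so the first Sunday is September 4 and the second is September 11.
1 February 2017 is a Wednesday, so the first Saturday is February 4.
Daylight saving runs 11 September 2016 – 4 February 2017; 16 March 2017 is outside that window, so Lumal is on standard time at UTC−09:45.
09:45 Lumal + 9h45m = 19:30 UTC.
1 March 2017 is a Wednesday, so the first Sunday is March 5 and the third is March 19.
1 September 2017 is a Friday, so the first Friday is September 1 and the fourth is September 22.
At the standard offset (UTC−07:30), 19:30 UTC − 7h30m = 12:00 Nortara Standard Time standard time.
Daylight saving runs 19 March – 22 September; the standard-time date in Nortara Standard Time, 16 March 2017, is outside that window, so Nortara Standard Time is on standard time at UTC−07:30.
19:30 UTC − 7h30m = 12:00 Nortara Standard Time.

12:00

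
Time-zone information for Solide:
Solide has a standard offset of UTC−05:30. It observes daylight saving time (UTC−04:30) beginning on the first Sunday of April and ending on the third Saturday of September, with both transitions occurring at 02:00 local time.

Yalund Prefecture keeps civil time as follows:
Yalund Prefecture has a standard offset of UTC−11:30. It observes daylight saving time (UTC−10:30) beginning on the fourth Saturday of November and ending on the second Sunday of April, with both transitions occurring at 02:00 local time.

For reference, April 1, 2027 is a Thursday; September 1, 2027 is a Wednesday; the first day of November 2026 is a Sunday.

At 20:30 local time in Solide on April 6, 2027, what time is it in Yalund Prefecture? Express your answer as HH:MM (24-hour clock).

14:30

1 April 2027 is a Thursday, so the first Sunday is April 4.
1 September 2027 is a Wednesday, so the first Saturday is September 4 and the third is September 18.
April 6, 2027 falls between 4 April and 18 September, so daylight saving is in effect and Solide is at UTC−04:30.
20:30 Solide + 4h30m = 01:00 UTC (rolling into the next day, 7 April 2027).
1 November 2026 is a Sunday, so the first Saturday is November 7 and the fourth is November 28.
1 April 2027 is a Thursday, so the first Sunday is April 4 and the second is April 11.
At the standard offset (UTC−11:30), 01:00 UTC − 11h30m = 13:30 Yalund Prefecture standard time (rolling into the previous day, 6 April 2027).
Daylight saving runs 28 November 2026 – 11 April 2027; the standard-time date in Yalund Prefecture, April 6, 2027, is inside that window, so Yalund Prefecture is at UTC−10:30.
01:00 UTC − 10h30m = 14:30 Yalund Prefecture (rolling into the previous day, 6 April 2027).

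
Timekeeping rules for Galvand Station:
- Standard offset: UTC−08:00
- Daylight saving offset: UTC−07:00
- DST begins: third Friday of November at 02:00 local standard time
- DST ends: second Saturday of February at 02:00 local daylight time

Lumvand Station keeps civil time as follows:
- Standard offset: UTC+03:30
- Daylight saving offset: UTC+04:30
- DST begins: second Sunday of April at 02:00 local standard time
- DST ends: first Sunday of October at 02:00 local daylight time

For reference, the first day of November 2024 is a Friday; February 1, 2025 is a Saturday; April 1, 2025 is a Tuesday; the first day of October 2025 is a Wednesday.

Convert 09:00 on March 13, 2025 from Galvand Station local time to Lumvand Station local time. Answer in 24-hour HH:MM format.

1 November 2024 is a Friday, so the first Friday is November 1 and the third is November 15.
1 February 2025 is a Saturday, so the first Saturday is February 1 and the second is February 8.
Daylight saving runs 15 November 2024 – 8 February 2025; March 13, 2025 is outside that window, so Galvand Station is on standard time at UTC−08:00.
09:00 Galvand Station + 8h = 17:00 UTC.
1 April 2025 is a Tuesday, so the first Sunday is April 6 and the second is April 13.
1 October 2025 is a Wednesday, so the first Sunday is October 5.
At the standard offset (UTC+03:30), 17:00 UTC + 3h30m = 20:30 Lumvand Station standard time.
The standard-time date in Lumvand Station, March 13, 2025, does not fall between 13 April and 5 October, so daylight saving is not in effect and Lumvand Station is at UTC+03:30.
17:00 UTC + 3h30m = 20:30 Lumvand Station.

20:30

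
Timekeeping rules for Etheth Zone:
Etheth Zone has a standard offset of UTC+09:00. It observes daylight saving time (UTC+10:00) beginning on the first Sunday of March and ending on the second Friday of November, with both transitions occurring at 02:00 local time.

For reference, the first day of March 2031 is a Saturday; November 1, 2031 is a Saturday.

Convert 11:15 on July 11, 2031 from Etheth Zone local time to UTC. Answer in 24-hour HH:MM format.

01:15

1 March 2031 is a Saturday, so the first Sunday is March 2.
1 November 2031 is a Saturday, so the first Friday is November 7 and the second is November 14.
July 11, 2031 falls between 2 March and 14 November, so daylight saving is in effect and Etheth Zone is at UTC+10:00.
11:15 local − 10h = 01:15 UTC.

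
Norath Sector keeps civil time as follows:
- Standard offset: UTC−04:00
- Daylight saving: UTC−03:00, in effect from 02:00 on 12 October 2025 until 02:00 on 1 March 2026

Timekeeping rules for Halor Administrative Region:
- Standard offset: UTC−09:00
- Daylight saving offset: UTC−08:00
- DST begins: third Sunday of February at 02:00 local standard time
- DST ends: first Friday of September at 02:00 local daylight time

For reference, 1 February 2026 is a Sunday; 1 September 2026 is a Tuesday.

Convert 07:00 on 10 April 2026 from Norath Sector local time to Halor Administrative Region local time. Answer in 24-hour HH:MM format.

03:00

10 April 2026 is outside the daylight-saving period (12 October 2025 – 1 March 2026), so Norath Sector is on standard time, UTC−04:00.
07:00 Norath Sector + 4h = 11:00 UTC.
1 February 2026 is a Sunday, so the first Sunday is February 1 and the third is February 15.
1 September 2026 is a Tuesday, so the first Friday is September 4.
At the standard offset (UTC−09:00), 11:00 UTC − 9h = 02:00 Halor Administrative Region standard time.
The standard-time date in Halor Administrative Region, 10 April 2026, falls between 15 February and 4 September, so daylight saving is in effect and Halor Administrative Region is at UTC−08:00.
11:00 UTC − 8h = 03:00 Halor Administrative Region.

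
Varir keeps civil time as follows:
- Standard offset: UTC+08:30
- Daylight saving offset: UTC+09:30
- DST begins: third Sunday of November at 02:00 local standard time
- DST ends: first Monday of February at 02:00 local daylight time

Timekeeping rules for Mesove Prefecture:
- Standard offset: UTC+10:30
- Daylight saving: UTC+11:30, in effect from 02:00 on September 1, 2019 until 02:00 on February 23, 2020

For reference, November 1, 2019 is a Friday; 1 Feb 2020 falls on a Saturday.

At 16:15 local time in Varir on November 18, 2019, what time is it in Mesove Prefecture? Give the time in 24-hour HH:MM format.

18:15

1 November 2019 is a Friday, so the first Sunday is November 3 and the third is November 17.
1 February 2020 is a Saturday, so the first Monday is February 3.
Daylight saving runs 17 November 2019 – 3 February 2020; November 18, 2019 is inside that window, so Varir is at UTC+09:30.
16:15 Varir − 9h30m = 06:45 UTC.
At the standard offset (UTC+10:30), 06:45 UTC + 10h30m = 17:15 Mesove Prefecture standard time.
The standard-time date in Mesove Prefecture, November 18, 2019, lies within the daylight-saving period (1 September 2019 – 23 February 2020), so Mesove Prefecture is on daylight time, UTC+11:30.
06:45 UTC + 11h30m = 18:15 Mesove Prefecture.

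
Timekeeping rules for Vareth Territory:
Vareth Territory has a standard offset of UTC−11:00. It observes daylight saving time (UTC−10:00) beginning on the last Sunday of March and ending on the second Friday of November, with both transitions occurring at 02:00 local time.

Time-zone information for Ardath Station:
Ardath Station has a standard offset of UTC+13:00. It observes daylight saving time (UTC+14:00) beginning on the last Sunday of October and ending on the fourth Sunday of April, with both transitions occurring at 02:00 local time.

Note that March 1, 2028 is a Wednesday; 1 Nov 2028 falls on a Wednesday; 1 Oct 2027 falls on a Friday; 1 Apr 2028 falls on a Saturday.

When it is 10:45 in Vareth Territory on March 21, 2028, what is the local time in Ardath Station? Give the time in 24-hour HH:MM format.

11:45

1 March 2028 is a Wednesday, so Sundays fall on 5, 12, 19, 26; the last is March 26.
1 November 2028 is a Wednesday, so the first Friday is November 3 and the second is November 10.
March 21, 2028 does not fall between 26 March and 10 November, so daylight saving is not in effect and Vareth Territory is at UTC−11:00.
10:45 Vareth Territory + 11h = 21:45 UTC.
1 October 2027 is a Friday, so Sundays fall on 3, 10, 17, 24, 31; the last is October 31.
1 April 2028 is a Saturday, so the first Sunday is April 2 and the fourth is April 23.
At the standard offset (UTC+13:00), 21:45 UTC + 13h = 10:45 Ardath Station standard time (rolling into the next day, 22 March 2028).
The standard-time date in Ardath Station, March 22, 2028, lies within the daylight-saving period (31 October 2027 – 23 April 2028), so Ardath Station is on daylight time, UTC+14:00.
21:45 UTC + 14h = 11:45 Ardath Station (rolling into the next day, 22 March 2028).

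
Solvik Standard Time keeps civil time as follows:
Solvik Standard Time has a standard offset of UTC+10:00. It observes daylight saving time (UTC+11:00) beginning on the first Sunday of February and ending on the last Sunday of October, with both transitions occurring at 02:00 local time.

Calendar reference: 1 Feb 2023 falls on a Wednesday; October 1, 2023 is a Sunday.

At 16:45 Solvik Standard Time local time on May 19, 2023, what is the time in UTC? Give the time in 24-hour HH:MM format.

1 February 2023 is a Wednesday, so the first Sunday is February 5.
1 October 2023 is a Sunday, so Sundays fall on 1, 8, 15, 22, 29; the last is October 29.
May 19, 2023 falls between 5 February and 29 October, so daylight saving is in effect and Solvik Standard Time is at UTC+11:00.
16:45 local − 11h = 05:45 UTC.

05:45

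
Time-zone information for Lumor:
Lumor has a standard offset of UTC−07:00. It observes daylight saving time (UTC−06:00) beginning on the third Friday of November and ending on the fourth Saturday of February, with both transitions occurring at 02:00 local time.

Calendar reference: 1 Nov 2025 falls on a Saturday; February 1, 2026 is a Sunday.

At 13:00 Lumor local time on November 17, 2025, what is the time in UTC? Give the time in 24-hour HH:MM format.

20:00

1 November 2025 is a Saturday, so the first Friday is November 7 and the third is November 21.
1 February 2026 is a Sunday, so the first Saturday is February 7 and the fourth is February 28.
Daylight saving runs 21 November 2025 – 28 February 2026; November 17, 2025 is outside that window, so Lumor is on standard time at UTC−07:00.
13:00 local + 7h = 20:00 UTC.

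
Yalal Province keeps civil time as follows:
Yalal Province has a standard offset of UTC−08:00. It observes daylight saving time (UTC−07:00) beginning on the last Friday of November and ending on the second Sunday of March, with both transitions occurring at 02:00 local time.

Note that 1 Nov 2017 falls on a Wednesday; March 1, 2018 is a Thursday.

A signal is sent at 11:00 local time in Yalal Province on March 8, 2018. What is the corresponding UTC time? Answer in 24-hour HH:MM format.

1 November 2017 is a Wednesday, so Fridays fall on 3, 10, 17, 24; the last is November 24.
1 March 2018 is a Thursday, so the first Sunday is March 4 and the second is March 11.
March 8, 2018 falls between 24 November 2017 and 11 March 2018, so daylight saving is in effect and Yalal Province is at UTC−07:00.
11:00 local + 7h = 18:00 UTC.

18:00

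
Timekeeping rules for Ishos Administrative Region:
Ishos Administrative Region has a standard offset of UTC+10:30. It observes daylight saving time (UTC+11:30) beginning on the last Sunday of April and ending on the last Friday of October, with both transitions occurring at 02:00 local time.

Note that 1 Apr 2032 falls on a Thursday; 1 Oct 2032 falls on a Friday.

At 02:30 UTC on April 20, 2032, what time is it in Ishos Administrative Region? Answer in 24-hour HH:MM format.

1 April 2032 is a Thursday, so Sundays fall on 4, 11, 18, 25; the last is April 25.
1 October 2032 is a Friday, so Fridays fall on 1, 8, 15, 22, 29; the last is October 29.
At the standard offset (UTC+10:30), 02:30 UTC + 10h30m = 13:00 Ishos Administrative Region standard time.
Daylight saving runs 25 April – 29 October; the standard-time date in Ishos Administrative Region, April 20, 2032, is outside that window, so Ishos Administrative Region is on standard time at UTC+10:30.
02:30 UTC + 10h30m = 13:00 local.

13:00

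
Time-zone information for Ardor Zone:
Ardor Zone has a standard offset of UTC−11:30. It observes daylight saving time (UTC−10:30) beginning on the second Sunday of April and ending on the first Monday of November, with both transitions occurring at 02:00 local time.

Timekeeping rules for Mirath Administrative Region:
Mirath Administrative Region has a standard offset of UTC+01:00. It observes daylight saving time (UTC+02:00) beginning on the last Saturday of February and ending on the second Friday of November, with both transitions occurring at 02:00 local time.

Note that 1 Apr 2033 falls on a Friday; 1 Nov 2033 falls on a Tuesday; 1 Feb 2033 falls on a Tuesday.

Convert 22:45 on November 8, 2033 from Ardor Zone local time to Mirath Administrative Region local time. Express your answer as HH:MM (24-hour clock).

12:15

1 April 2033 is a Friday, so the first Sunday is April 3 and the second is April 10.
1 November 2033 is a Tuesday, so the first Monday is November 7.
November 8, 2033 is outside the daylight-saving period (10 April – 7 November), so Ardor Zone is on standard time, UTC−11:30.
22:45 Ardor Zone + 11h30m = 10:15 UTC (rolling into the next day, 9 November 2033).
1 February 2033 is a Tuesday, so Saturdays fall on 5, 12, 19, 26; the last is February 26.
1 November 2033 is a Tuesday, so the first Friday is November 4 and the second is November 11.
At the standard offset (UTC+01:00), 10:15 UTC + 1h = 11:15 Mirath Administrative Region standard time.
Daylight saving runs 26 February – 11 November; the standard-time date in Mirath Administrative Region, November 9, 2033, is inside that window, so Mirath Administrative Region is at UTC+02:00.
10:15 UTC + 2h = 12:15 Mirath Administrative Region.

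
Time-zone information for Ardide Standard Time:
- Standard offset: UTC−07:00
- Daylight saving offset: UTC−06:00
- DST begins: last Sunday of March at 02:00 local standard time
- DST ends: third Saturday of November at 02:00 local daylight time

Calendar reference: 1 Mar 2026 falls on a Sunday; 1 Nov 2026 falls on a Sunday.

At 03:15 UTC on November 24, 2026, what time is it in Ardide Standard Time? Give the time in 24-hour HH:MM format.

1 March 2026 is a Sunday, so Sundays fall on 1, 8, 15, 22, 29; the last is March 29.
1 November 2026 is a Sunday, so the first Saturday is November 7 and the third is November 21.
At the standard offset (UTC−07:00), 03:15 UTC − 7h = 20:15 Ardide Standard Time standard time (rolling into the previous day, 23 November 2026).
Daylight saving runs 29 March – 21 November; the standard-time date in Ardide Standard Time, November 23, 2026, is outside that window, so Ardide Standard Time is on standard time at UTC−07:00.
03:15 UTC − 7h = 20:15 local (rolling into the previous day, 23 November 2026).

20:15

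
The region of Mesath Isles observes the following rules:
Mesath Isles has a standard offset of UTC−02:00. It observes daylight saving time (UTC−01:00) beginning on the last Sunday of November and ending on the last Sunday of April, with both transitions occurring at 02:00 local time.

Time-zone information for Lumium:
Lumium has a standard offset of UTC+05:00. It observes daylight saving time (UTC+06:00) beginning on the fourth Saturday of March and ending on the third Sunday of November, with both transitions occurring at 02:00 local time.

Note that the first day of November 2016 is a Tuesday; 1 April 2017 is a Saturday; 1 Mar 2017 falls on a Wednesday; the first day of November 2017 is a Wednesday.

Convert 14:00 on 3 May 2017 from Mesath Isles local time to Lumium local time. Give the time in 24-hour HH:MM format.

1 November 2016 is a Tuesday, so Sundays fall on 6, 13, 20, 27; the last is November 27.
1 April 2017 is a Saturday, so Sundays fall on 2, 9, 16, 23, 30; the last is April 30.
Daylight saving runs 27 November 2016 – 30 April 2017; 3 May 2017 is outside that window, so Mesath Isles is on standard time at UTC−02:00.
14:00 Mesath Isles + 2h = 16:00 UTC.
1 March 2017 is a Wednesday, so the first Saturday is March 4 and the fourth is March 25.
1 November 2017 is a Wednesday, so the first Sunday is November 5 and the third is November 19.
At the standard offset (UTC+05:00), 16:00 UTC + 5h = 21:00 Lumium standard time.
The standard-time date in Lumium, 3 May 2017, falls between 25 March and 19 November, so daylight saving is in effect and Lumium is at UTC+06:00.
16:00 UTC + 6h = 22:00 Lumium.

22:00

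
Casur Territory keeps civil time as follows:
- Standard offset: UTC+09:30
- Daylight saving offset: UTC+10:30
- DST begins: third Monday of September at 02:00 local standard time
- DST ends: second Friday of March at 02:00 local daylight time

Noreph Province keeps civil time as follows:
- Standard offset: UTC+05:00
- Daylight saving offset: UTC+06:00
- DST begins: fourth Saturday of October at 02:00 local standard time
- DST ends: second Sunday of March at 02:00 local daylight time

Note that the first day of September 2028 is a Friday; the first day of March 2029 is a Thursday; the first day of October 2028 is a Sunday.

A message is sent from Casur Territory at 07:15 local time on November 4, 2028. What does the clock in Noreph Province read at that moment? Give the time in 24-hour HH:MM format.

02:45

1 September 2028 is a Friday, so the first Monday is September 4 and the third is September 18.
1 March 2029 is a Thursday, so the first Friday is March 2 and the second is March 9.
November 4, 2028 falls between 18 September 2028 and 9 March 2029, so daylight saving is in effect and Casur Territory is at UTC+10:30.
07:15 Casur Territory − 10h30m = 20:45 UTC (rolling into the previous day, 3 November 2028).
1 October 2028 is a Sunday, so the first Saturday is October 7 and the fourth is October 28.
1 March 2029 is a Thursday, so the first Sunday is March 4 and the second is March 11.
At the standard offset (UTC+05:00), 20:45 UTC + 5h = 01:45 Noreph Province standard time (rolling into the next day, 4 November 2028).
Daylight saving runs 28 October 2028 – 11 March 2029; the standard-time date in Noreph Province, November 4, 2028, is inside that window, so Noreph Province is at UTC+06:00.
20:45 UTC + 6h = 02:45 Noreph Province (rolling into the next day, 4 November 2028).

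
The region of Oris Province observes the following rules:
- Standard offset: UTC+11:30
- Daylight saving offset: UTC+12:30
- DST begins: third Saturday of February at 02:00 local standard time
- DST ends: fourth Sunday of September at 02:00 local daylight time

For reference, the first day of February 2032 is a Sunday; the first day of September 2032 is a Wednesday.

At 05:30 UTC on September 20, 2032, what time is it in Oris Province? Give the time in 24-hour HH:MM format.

18:00

1 February 2032 is a Sunday, so the first Saturday is February 7 and the third is February 21.
1 September 2032 is a Wednesday, so the first Sunday is September 5 and the fourth is September 26.
At the standard offset (UTC+11:30), 05:30 UTC + 11h30m = 17:00 Oris Province standard time.
Daylight saving runs 21 February – 26 September; the standard-time date in Oris Province, September 20, 2032, is inside that window, so Oris Province is at UTC+12:30.
05:30 UTC + 12h30m = 18:00 local.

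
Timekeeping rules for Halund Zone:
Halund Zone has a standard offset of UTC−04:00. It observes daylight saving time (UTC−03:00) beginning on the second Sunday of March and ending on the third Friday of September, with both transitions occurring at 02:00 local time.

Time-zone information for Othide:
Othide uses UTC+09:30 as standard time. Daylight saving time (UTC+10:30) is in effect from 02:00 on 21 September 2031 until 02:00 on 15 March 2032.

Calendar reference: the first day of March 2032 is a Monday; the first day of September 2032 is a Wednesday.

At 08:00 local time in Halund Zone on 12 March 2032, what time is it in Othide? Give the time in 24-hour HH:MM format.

1 March 2032 is a Monday, so the first Sunday is March 7 and the second is March 14.
1 September 2032 is a Wednesday, so the first Friday is September 3 and the third is September 17.
Daylight saving runs 14 March – 17 September; 12 March 2032 is outside that window, so Halund Zone is on standard time at UTC−04:00.
08:00 Halund Zone + 4h = 12:00 UTC.
At the standard offset (UTC+09:30), 12:00 UTC + 9h30m = 21:30 Othide standard time.
The standard-time date in Othide, 12 March 2032, lies within the daylight-saving period (21 September 2031 – 15 March 2032), so Othide is on daylight time, UTC+10:30.
12:00 UTC + 10h30m = 22:30 Othide.

22:30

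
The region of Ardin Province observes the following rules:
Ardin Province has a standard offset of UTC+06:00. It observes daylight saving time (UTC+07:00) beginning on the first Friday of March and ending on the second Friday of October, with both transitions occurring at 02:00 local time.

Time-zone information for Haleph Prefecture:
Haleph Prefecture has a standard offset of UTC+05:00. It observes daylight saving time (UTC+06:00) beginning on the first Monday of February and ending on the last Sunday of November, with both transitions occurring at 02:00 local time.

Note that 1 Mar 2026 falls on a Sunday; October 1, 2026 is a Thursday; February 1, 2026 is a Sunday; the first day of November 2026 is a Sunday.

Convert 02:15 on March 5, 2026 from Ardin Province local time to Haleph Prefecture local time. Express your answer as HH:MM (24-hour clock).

1 March 2026 is a Sunday, so the first Friday is March 6.
1 October 2026 is a Thursday, so the first Friday is October 2 and the second is October 9.
Daylight saving runs 6 March – 9 October; March 5, 2026 is outside that window, so Ardin Province is on standard time at UTC+06:00.
02:15 Ardin Province − 6h = 20:15 UTC (rolling into the previous day, 4 March 2026).
1 February 2026 is a Sunday, so the first Monday is February 2.
1 November 2026 is a Sunday, so Sundays fall on 1, 8, 15, 22, 29; the last is November 29.
At the standard offset (UTC+05:00), 20:15 UTC + 5h = 01:15 Haleph Prefecture standard time (rolling into the next day, 5 March 2026).
The standard-time date in Haleph Prefecture, March 5, 2026, lies within the daylight-saving period (2 February – 29 November), so Haleph Prefecture is on daylight time, UTC+06:00.
20:15 UTC + 6h = 02:15 Haleph Prefecture (rolling into the next day, 5 March 2026).

02:15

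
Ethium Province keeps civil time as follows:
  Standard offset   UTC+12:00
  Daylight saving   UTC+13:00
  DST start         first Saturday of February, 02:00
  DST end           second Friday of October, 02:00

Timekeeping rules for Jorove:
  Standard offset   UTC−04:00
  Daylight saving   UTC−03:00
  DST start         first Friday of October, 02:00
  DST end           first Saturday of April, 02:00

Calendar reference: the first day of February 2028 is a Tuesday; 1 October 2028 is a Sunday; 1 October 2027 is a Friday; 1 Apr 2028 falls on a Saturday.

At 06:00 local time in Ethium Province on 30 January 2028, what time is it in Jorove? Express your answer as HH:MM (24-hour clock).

1 February 2028 is a Tuesday, so the first Saturday is February 5.
1 October 2028 is a Sunday, so the first Friday is October 6 and the second is October 13.
Daylight saving runs 5 February – 13 October; 30 January 2028 is outside that window, so Ethium Province is on standard time at UTC+12:00.
06:00 Ethium Province − 12h = 18:00 UTC (rolling into the previous day, 29 January 2028).
1 October 2027 is a Friday, so the first Friday is October 1.
1 April 2028 is a Saturday, so the first Saturday is April 1.
At the standard offset (UTC−04:00), 18:00 UTC − 4h = 14:00 Jorove standard time.
The standard-time date in Jorove, 29 January 2028, lies within the daylight-saving period (1 October 2027 – 1 April 2028), so Jorove is on daylight time, UTC−03:00.
18:00 UTC − 3h = 15:00 Jorove.

15:00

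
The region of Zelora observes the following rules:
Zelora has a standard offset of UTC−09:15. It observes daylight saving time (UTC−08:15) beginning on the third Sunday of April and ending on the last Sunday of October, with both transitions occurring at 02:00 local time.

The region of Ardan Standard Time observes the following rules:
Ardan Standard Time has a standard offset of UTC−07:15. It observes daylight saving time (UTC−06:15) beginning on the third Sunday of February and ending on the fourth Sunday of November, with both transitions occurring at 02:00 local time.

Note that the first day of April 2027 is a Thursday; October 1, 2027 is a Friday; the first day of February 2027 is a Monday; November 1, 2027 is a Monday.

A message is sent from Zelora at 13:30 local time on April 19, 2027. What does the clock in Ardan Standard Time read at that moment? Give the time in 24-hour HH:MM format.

15:30

1 April 2027 is a Thursday, so the first Sunday is April 4 and the third is April 18.
1 October 2027 is a Friday, so Sundays fall on 3, 10, 17, 24, 31; the last is October 31.
April 19, 2027 lies within the daylight-saving period (18 April – 31 October), so Zelora is on daylight time, UTC−08:15.
13:30 Zelora + 8h15m = 21:45 UTC.
1 February 2027 is a Monday, so the first Sunday is February 7 and the third is February 21.
1 November 2027 is a Monday, so the first Sunday is November 7 and the fourth is November 28.
At the standard offset (UTC−07:15), 21:45 UTC − 7h15m = 14:30 Ardan Standard Time standard time.
Daylight saving runs 21 February – 28 November; the standard-time date in Ardan Standard Time, April 19, 2027, is inside that window, so Ardan Standard Time is at UTC−06:15.
21:45 UTC − 6h15m = 15:30 Ardan Standard Time.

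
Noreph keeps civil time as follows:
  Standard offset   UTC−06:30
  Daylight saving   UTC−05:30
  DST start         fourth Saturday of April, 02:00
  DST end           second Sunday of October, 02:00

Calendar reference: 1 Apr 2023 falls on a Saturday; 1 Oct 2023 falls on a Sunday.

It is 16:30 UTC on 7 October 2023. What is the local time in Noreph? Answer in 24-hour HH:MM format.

1 April 2023 is a Saturday, so the first Saturday is April 1 and the fourth is April 22.
1 October 2023 is a Sunday, so the first Sunday is October 1 and the second is October 8.
At the standard offset (UTC−06:30), 16:30 UTC − 6h30m = 10:00 Noreph standard time.
Daylight saving runs 22 April – 8 October; the standard-time date in Noreph, 7 October 2023, is inside that window, so Noreph is at UTC−05:30.
16:30 UTC − 5h30m = 11:00 local.

11:00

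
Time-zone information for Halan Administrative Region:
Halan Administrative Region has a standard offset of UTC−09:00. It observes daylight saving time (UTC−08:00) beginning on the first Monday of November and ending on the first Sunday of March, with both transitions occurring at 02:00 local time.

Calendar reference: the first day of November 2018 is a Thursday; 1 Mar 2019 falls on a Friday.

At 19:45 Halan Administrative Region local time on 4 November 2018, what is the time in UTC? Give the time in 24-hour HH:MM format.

1 November 2018 is a Thursday, so the first Monday is November 5.
1 March 2019 is a Friday, so the first Sunday is March 3.
Daylight saving runs 5 November 2018 – 3 March 2019; 4 November 2018 is outside that window, so Halan Administrative Region is on standard time at UTC−09:00.
19:45 local + 9h = 04:45 UTC (rolling into the next day, 5 November 2018).

04:45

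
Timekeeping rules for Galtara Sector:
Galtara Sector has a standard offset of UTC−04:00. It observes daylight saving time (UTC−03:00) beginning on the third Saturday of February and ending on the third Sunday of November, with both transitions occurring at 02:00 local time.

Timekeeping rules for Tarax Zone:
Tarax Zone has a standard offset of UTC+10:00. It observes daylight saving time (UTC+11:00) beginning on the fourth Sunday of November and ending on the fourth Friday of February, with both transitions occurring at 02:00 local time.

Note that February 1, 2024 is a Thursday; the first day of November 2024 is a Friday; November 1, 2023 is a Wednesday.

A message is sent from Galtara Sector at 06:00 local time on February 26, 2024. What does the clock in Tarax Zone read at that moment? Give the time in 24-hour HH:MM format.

19:00

1 February 2024 is a Thursday, so the first Saturday is February 3 and the third is February 17.
1 November 2024 is a Friday, so the first Sunday is November 3 and the third is November 17.
February 26, 2024 falls between 17 February and 17 November, so daylight saving is in effect and Galtara Sector is at UTC−03:00.
06:00 Galtara Sector + 3h = 09:00 UTC.
1 November 2023 is a Wednesday, so the first Sunday is November 5 and the fourth is November 26.
1 February 2024 is a Thursday, so the first Friday is February 2 and the fourth is February 23.
At the standard offset (UTC+10:00), 09:00 UTC + 10h = 19:00 Tarax Zone standard time.
The standard-time date in Tarax Zone, February 26, 2024, does not fall between 26 November 2023 and 23 February 2024, so daylight saving is not in effect and Tarax Zone is at UTC+10:00.
09:00 UTC + 10h = 19:00 Tarax Zone.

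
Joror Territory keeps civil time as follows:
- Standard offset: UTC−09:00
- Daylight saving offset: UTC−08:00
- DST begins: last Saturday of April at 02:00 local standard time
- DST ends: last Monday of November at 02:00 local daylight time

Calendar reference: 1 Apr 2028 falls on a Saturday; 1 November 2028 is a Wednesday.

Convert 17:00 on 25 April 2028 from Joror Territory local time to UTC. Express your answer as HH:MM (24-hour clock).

1 April 2028 is a Saturday, so Saturdays fall on 1, 8, 15, 22, 29; the last is April 29.
1 November 2028 is a Wednesday, so Mondays fall on 6, 13, 20, 27; the last is November 27.
25 April 2028 is outside the daylight-saving period (29 April – 27 November), so Joror Territory is on standard time, UTC−09:00.
17:00 local + 9h = 02:00 UTC (rolling into the next day, 26 April 2028).

02:00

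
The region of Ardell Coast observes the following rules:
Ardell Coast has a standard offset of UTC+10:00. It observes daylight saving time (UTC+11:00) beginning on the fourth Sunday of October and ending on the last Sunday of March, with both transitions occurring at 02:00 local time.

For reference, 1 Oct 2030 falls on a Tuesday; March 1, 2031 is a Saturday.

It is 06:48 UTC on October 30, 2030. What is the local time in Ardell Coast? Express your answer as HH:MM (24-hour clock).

17:48

1 October 2030 is a Tuesday, so the first Sunday is October 6 and the fourth is October 27.
1 March 2031 is a Saturday, so Sundays fall on 2, 9, 16, 23, 30; the last is March 30.
At the standard offset (UTC+10:00), 06:48 UTC + 10h = 16:48 Ardell Coast standard time.
Daylight saving runs 27 October 2030 – 30 March 2031; the standard-time date in Ardell Coast, October 30, 2030, is inside that window, so Ardell Coast is at UTC+11:00.
06:48 UTC + 11h = 17:48 local.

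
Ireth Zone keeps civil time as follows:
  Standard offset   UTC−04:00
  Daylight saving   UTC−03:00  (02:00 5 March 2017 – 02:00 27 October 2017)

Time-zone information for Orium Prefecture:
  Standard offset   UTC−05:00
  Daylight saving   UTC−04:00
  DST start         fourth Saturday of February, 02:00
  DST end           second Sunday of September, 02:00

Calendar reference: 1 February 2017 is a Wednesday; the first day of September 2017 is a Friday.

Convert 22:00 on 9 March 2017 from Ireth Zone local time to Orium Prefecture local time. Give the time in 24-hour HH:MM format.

9 March 2017 falls between 5 March and 27 October, so daylight saving is in effect and Ireth Zone is at UTC−03:00.
22:00 Ireth Zone + 3h = 01:00 UTC (rolling into the next day, 10 March 2017).
1 February 2017 is a Wednesday, so the first Saturday is February 4 and the fourth is February 25.
1 September 2017 is a Friday, so the first Sunday is September 3 and the second is September 10.
At the standard offset (UTC−05:00), 01:00 UTC − 5h = 20:00 Orium Prefecture standard time (rolling into the previous day, 9 March 2017).
Daylight saving runs 25 February – 10 September; the standard-time date in Orium Prefecture, 9 March 2017, is inside that window, so Orium Prefecture is at UTC−04:00.
01:00 UTC − 4h = 21:00 Orium Prefecture (rolling into the previous day, 9 March 2017).

21:00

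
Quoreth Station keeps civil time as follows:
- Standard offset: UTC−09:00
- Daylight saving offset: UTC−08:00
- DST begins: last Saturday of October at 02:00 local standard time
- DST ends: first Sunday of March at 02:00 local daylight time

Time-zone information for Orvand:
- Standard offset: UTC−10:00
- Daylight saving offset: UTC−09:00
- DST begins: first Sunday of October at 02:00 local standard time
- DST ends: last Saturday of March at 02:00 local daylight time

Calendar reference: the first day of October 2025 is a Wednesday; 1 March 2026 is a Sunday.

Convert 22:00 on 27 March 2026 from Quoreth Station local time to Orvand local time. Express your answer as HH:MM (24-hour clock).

1 October 2025 is a Wednesday, so Saturdays fall on 4, 11, 18, 25; the last is October 25.
1 March 2026 is a Sunday, so the first Sunday is March 1.
27 March 2026 is outside the daylight-saving period (25 October 2025 – 1 March 2026), so Quoreth Station is on standard time, UTC−09:00.
22:00 Quoreth Station + 9h = 07:00 UTC (rolling into the next day, 28 March 2026).
1 October 2025 is a Wednesday, so the first Sunday is October 5.
1 March 2026 is a Sunday, so Saturdays fall on 7, 14, 21, 28; the last is March 28.
At the standard offset (UTC−10:00), 07:00 UTC − 10h = 21:00 Orvand standard time (rolling into the previous day, 27 March 2026).
The standard-time date in Orvand, 27 March 2026, falls between 5 October 2025 and 28 March 2026, so daylight saving is in effect and Orvand is at UTC−09:00.
07:00 UTC − 9h = 22:00 Orvand (rolling into the previous day, 27 March 2026).

22:00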